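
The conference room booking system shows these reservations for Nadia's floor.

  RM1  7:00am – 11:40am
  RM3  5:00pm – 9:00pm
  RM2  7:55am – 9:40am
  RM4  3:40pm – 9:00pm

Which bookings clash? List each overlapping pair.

Sorted by start: RM1, RM2, RM4, RM3.
RM2 starts before RM1 ends → RM1 and RM2 overlap.
RM4 starts after RM1 ends, so nothing later overlaps RM1 either.
RM4 starts after RM2 ends, so nothing later overlaps RM2 either.
RM3 starts before RM4 ends → RM4 and RM3 overlap.

RM1 & RM2, RM3 & RM4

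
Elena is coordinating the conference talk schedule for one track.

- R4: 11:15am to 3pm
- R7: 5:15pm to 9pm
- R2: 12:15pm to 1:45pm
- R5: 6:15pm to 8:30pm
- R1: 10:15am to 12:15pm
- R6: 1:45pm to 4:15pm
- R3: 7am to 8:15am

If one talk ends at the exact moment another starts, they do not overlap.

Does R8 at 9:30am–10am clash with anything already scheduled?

R3: ends 8:15am at or before R8 starts 9:30am → clear.
R1: starts 10:15am at or after R8 ends 10am → clear.
R4: starts 11:15am at or after R8 ends 10am → clear.
R2: starts 12:15pm at or after R8 ends 10am → clear.
R6: starts 1:45pm at or after R8 ends 10am → clear.
R7: starts 5:15pm at or after R8 ends 10am → clear.
R5: starts 6:15pm at or after R8 ends 10am → clear.

No — it doesn't clash with anything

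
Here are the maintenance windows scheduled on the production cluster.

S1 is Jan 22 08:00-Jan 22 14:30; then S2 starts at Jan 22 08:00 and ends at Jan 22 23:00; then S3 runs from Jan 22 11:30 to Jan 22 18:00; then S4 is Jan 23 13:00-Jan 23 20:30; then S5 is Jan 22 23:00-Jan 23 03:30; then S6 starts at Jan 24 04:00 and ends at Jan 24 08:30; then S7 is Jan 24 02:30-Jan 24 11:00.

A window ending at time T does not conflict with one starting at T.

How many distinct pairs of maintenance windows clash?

Sorted by start: S1, S2, S3, S5, S4, S7, S6.
S2 starts before S1 ends → S1 and S2 overlap.
S3 starts before S1 ends → S1 and S3 overlap.
S5 starts after S1 ends, so S1 has no further overlaps.
S3 starts before S2 ends → S2 and S3 overlap.
S5 starts exactly when S2 ends (back-to-back, no overlap), so S2 has no further overlaps.
S5 starts after S3 ends, so S3 has no further overlaps.
S4 starts after S5 ends, so S5 has no further overlaps.
S7 starts after S4 ends, so S4 has no further overlaps.
S6 starts before S7 ends → S7 and S6 overlap.
Overlapping pairs: S1 & S2, S1 & S3, S2 & S3, S6 & S7 — 4 in total.

4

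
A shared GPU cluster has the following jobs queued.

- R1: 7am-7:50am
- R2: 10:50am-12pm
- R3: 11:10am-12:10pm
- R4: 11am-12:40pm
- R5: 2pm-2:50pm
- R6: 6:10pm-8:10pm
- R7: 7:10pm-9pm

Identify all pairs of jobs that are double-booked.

Sorted by start: R1, R2, R4, R3, R5, R6, R7.
R2 starts after R1 ends — done with R1.
R4 starts before R2 ends → R2 and R4 overlap.
R3 starts before R2 ends → R2 and R3 overlap.
R5 starts after R2 ends — done with R2.
R3 starts before R4 ends → R4 and R3 overlap.
R5 starts after R4 ends — done with R4.
R5 starts after R3 ends — done with R3.
R6 starts after R5 ends — done with R5.
R7 starts before R6 ends → R6 and R7 overlap.

R2 & R3, R2 & R4, R3 & R4, R6 & R7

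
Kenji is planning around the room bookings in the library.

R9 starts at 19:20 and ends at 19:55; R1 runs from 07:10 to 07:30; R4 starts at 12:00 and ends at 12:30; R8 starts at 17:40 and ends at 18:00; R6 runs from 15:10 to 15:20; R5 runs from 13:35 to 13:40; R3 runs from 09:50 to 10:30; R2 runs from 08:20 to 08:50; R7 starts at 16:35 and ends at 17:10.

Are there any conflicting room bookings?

No

Sorted by start: R1, R2, R3, R4, R5, R6, R7, R8, R9.
R2 starts after R1 ends, so R1 has no further overlaps.
R3 starts after R2 ends, so R2 has no further overlaps.
R4 starts after R3 ends, so R3 has no further overlaps.
R5 starts after R4 ends, so R4 has no further overlaps.
R6 starts after R5 ends, so R5 has no further overlaps.
R7 starts after R6 ends, so R6 has no further overlaps.
R8 starts after R7 ends, so R7 has no further overlaps.
R9 starts after R8 ends.
Every pair is clear; the schedule has no overlaps.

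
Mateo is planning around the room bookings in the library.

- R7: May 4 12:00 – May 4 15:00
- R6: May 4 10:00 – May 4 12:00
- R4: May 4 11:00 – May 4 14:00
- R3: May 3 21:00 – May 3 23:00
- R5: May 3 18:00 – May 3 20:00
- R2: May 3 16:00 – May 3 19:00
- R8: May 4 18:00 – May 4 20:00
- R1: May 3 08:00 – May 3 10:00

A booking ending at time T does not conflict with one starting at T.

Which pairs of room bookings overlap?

Sorted by start: R1, R2, R5, R3, R6, R4, R7, R8.
R2 starts after R1 ends; R1 is clear from here.
R5 starts before R2 ends → R2 and R5 overlap.
R3 starts after R2 ends; R2 is clear from here.
R3 starts after R5 ends; R5 is clear from here.
R6 starts after R3 ends; R3 is clear from here.
R4 starts before R6 ends → R6 and R4 overlap.
R7 starts exactly when R6 ends (back-to-back, no overlap); R6 is clear from here.
R7 starts before R4 ends → R4 and R7 overlap.
R8 starts after R4 ends.
R8 starts after R7 ends.

R2 & R5, R4 & R6, R4 & R7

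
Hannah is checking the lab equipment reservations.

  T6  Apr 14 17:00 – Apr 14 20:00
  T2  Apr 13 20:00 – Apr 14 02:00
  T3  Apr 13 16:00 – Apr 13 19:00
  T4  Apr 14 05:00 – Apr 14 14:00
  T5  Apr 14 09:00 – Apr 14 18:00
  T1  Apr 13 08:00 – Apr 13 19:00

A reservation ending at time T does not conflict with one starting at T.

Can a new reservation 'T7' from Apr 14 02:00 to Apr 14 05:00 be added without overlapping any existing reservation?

Yes — the slot is free

T1: ends Apr 13 19:00 at or before T7 starts Apr 14 02:00 → clear.
T3: ends Apr 13 19:00 at or before T7 starts Apr 14 02:00 → clear.
T2: ends Apr 14 02:00 at or before T7 starts Apr 14 02:00 → clear.
T4: starts Apr 14 05:00 at or after T7 ends Apr 14 05:00 → clear.
T5: starts Apr 14 09:00 at or after T7 ends Apr 14 05:00 → clear.
T6: starts Apr 14 17:00 at or after T7 ends Apr 14 05:00 → clear.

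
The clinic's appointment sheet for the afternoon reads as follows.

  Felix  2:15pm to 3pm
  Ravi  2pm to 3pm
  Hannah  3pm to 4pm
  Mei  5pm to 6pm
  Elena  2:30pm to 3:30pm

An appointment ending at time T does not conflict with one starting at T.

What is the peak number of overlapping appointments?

Sweep the timeline, counting +1 at each start and −1 at each end (ends before starts at a tie):
2pm start Ravi → 1
2:15pm start Felix → 2
2:30pm start Elena → 3
3pm end Felix → 2
3pm end Ravi → 1
3pm start Hannah → 2
3:30pm end Elena → 1
4pm end Hannah → 0
5pm start Mei → 1
6pm end Mei → 0
Peak is 3, at 2:30pm (Elena, Felix, Ravi).

3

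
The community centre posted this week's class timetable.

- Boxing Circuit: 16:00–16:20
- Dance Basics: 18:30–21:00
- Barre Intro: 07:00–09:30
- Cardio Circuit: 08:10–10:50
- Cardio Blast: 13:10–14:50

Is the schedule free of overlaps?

Sorted by start: Barre Intro, Cardio Circuit, Cardio Blast, Boxing Circuit, Dance Basics.
Cardio Circuit starts before Barre Intro ends → Barre Intro and Cardio Circuit overlap.
That's a conflict, so the schedule is not conflict-free.

No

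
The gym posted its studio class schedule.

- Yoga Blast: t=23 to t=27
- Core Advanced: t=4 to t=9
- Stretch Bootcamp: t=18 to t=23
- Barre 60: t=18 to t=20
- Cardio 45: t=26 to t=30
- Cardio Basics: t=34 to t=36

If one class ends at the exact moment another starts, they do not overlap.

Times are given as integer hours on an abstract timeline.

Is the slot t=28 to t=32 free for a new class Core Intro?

No — it overlaps Cardio 45

Core Advanced: ends t=9 at or before Core Intro starts t=28 → clear.
Stretch Bootcamp: ends t=23 at or before Core Intro starts t=28 → clear.
Barre 60: ends t=20 at or before Core Intro starts t=28 → clear.
Yoga Blast: ends t=27 at or before Core Intro starts t=28 → clear.
Cardio 45: starts t=26 before Core Intro ends t=32, and ends t=30 after Core Intro starts t=28 → overlap.
Cardio Basics: starts t=34 at or after Core Intro ends t=32 → clear.
Core Intro overlaps Cardio 45.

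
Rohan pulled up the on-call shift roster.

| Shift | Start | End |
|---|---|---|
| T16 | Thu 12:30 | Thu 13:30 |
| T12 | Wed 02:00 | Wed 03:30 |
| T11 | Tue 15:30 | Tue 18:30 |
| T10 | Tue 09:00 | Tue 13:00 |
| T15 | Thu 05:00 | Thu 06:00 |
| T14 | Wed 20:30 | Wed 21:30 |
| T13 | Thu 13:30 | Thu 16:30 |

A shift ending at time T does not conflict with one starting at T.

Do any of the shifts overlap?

No

Sorted by start: T10, T11, T12, T14, T15, T16, T13.
T11 starts after T10 ends — done with T10.
T12 starts after T11 ends — done with T11.
T14 starts after T12 ends — done with T12.
T15 starts after T14 ends — done with T14.
T16 starts after T15 ends — done with T15.
T13 starts exactly when T16 ends (back-to-back, no overlap).
Every pair is clear; the schedule has no overlaps.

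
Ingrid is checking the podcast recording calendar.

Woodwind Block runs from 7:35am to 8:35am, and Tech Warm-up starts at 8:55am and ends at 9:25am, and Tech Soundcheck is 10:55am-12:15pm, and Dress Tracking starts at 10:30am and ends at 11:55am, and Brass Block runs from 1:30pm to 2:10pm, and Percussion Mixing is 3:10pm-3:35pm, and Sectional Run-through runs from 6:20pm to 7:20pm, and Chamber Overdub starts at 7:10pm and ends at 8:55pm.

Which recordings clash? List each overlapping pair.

Chamber Overdub & Sectional Run-through, Dress Tracking & Tech Soundcheck

Two intervals overlap when each starts before the other ends.
Sorted by start: Woodwind Block, Tech Warm-up, Dress Tracking, Tech Soundcheck, Brass Block, Percussion Mixing, Sectional Run-through, Chamber Overdub.
Tech Warm-up starts after Woodwind Block ends — done with Woodwind Block.
Dress Tracking starts after Tech Warm-up ends — done with Tech Warm-up.
Tech Soundcheck starts before Dress Tracking ends → Dress Tracking and Tech Soundcheck overlap.
Brass Block starts after Dress Tracking ends — done with Dress Tracking.
Brass Block starts after Tech Soundcheck ends — done with Tech Soundcheck.
Percussion Mixing starts after Brass Block ends — done with Brass Block.
Sectional Run-through starts after Percussion Mixing ends — done with Percussion Mixing.
Chamber Overdub starts before Sectional Run-through ends → Sectional Run-through and Chamber Overdub overlap.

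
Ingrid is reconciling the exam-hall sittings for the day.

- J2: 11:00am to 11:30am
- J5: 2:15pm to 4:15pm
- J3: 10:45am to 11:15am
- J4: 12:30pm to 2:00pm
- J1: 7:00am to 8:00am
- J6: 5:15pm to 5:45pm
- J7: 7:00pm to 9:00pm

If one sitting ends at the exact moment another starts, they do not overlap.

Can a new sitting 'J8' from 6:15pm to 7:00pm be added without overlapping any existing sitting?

Yes — the slot is free

J1: ends 8:00am at or before J8 starts 6:15pm → clear.
J3: ends 11:15am at or before J8 starts 6:15pm → clear.
J2: ends 11:30am at or before J8 starts 6:15pm → clear.
J4: ends 2:00pm at or before J8 starts 6:15pm → clear.
J5: ends 4:15pm at or before J8 starts 6:15pm → clear.
J6: ends 5:45pm at or before J8 starts 6:15pm → clear.
J7: starts 7:00pm at or after J8 ends 7:00pm → clear.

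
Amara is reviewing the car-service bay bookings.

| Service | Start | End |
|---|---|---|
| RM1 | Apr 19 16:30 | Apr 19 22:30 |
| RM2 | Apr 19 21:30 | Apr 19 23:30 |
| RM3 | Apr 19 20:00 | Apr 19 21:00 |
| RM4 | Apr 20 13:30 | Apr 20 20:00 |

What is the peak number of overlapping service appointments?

2

Sort all start/end points and keep a running count:
Apr 19 16:30 start RM1 → 1
Apr 19 20:00 start RM3 → 2
Apr 19 21:00 end RM3 → 1
Apr 19 21:30 start RM2 → 2
Apr 19 22:30 end RM1 → 1
Apr 19 23:30 end RM2 → 0
Apr 20 13:30 start RM4 → 1
Apr 20 20:00 end RM4 → 0
Peak is 2, at Apr 19 20:00 (RM1, RM3).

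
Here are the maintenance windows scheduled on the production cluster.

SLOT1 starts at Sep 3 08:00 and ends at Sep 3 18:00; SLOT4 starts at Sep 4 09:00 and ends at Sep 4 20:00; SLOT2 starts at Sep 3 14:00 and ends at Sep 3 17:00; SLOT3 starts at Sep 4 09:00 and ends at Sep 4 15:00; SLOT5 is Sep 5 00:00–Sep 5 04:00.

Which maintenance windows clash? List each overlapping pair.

SLOT1 & SLOT2, SLOT3 & SLOT4

Sorted by start: SLOT1, SLOT2, SLOT3, SLOT4, SLOT5.
SLOT2 starts before SLOT1 ends → SLOT1 and SLOT2 overlap.
SLOT3 starts after SLOT1 ends, so SLOT1 has no further overlaps.
SLOT3 starts after SLOT2 ends, so SLOT2 has no further overlaps.
SLOT4 starts before SLOT3 ends → SLOT3 and SLOT4 overlap.
SLOT5 starts after SLOT3 ends.
SLOT5 starts after SLOT4 ends.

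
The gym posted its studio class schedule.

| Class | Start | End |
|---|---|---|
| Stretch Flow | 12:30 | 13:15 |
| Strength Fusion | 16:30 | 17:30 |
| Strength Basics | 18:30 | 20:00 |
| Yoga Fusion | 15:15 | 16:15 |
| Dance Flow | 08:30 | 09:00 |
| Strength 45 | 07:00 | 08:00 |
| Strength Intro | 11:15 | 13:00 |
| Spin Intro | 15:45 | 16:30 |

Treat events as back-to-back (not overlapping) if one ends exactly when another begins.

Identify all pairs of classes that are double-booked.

Sorted by start: Strength 45, Dance Flow, Strength Intro, Stretch Flow, Yoga Fusion, Spin Intro, Strength Fusion, Strength Basics.
Dance Flow starts after Strength 45 ends — done with Strength 45.
Strength Intro starts after Dance Flow ends — done with Dance Flow.
Stretch Flow starts before Strength Intro ends → Strength Intro and Stretch Flow overlap.
Yoga Fusion starts after Strength Intro ends — done with Strength Intro.
Yoga Fusion starts after Stretch Flow ends — done with Stretch Flow.
Spin Intro starts before Yoga Fusion ends → Yoga Fusion and Spin Intro overlap.
Strength Fusion starts after Yoga Fusion ends — done with Yoga Fusion.
Strength Fusion starts exactly when Spin Intro ends (back-to-back, no overlap) — done with Spin Intro.
Strength Basics starts after Strength Fusion ends.

Spin Intro & Yoga Fusion, Strength Intro & Stretch Flow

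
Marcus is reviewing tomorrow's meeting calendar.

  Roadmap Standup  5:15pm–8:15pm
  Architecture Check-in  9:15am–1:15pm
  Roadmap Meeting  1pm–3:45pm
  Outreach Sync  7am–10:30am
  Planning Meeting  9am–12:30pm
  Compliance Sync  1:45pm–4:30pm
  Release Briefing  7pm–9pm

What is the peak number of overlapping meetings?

Sort all start/end points and keep a running count:
7am start Outreach Sync → 1
9am start Planning Meeting → 2
9:15am start Architecture Check-in → 3
10:30am end Outreach Sync → 2
12:30pm end Planning Meeting → 1
1pm start Roadmap Meeting → 2
1:15pm end Architecture Check-in → 1
1:45pm start Compliance Sync → 2
3:45pm end Roadmap Meeting → 1
4:30pm end Compliance Sync → 0
5:15pm start Roadmap Standup → 1
7pm start Release Briefing → 2
8:15pm end Roadmap Standup → 1
9pm end Release Briefing → 0
Peak is 3, at 9:15am (Architecture Check-in, Outreach Sync, Planning Meeting).

3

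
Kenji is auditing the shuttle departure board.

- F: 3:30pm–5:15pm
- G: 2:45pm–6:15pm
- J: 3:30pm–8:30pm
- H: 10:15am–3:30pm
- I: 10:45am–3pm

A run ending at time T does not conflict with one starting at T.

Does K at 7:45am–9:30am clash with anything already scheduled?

H: starts 10:15am at or after K ends 9:30am → clear.
I: starts 10:45am at or after K ends 9:30am → clear.
G: starts 2:45pm at or after K ends 9:30am → clear.
F: starts 3:30pm at or after K ends 9:30am → clear.
J: starts 3:30pm at or after K ends 9:30am → clear.

No — it doesn't clash with anything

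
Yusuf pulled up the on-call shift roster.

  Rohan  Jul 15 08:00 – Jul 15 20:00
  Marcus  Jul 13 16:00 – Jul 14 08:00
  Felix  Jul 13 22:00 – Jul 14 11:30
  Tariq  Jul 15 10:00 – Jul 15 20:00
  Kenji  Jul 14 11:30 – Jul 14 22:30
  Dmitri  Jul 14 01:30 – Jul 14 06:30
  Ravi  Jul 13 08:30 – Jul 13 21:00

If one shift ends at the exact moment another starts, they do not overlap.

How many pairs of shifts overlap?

5

Sorted by start: Ravi, Marcus, Felix, Dmitri, Kenji, Rohan, Tariq.
Marcus starts before Ravi ends → Ravi and Marcus overlap.
Felix starts after Ravi ends, so Ravi has no further overlaps.
Felix starts before Marcus ends → Marcus and Felix overlap.
Dmitri starts before Marcus ends → Marcus and Dmitri overlap.
Kenji starts after Marcus ends, so Marcus has no further overlaps.
Dmitri starts before Felix ends → Felix and Dmitri overlap.
Kenji starts exactly when Felix ends (back-to-back, no overlap), so Felix has no further overlaps.
Kenji starts after Dmitri ends, so Dmitri has no further overlaps.
Rohan starts after Kenji ends, so Kenji has no further overlaps.
Tariq starts before Rohan ends → Rohan and Tariq overlap.
Overlapping pairs: Dmitri & Felix, Dmitri & Marcus, Felix & Marcus, Marcus & Ravi, Rohan & Tariq — 5 in total.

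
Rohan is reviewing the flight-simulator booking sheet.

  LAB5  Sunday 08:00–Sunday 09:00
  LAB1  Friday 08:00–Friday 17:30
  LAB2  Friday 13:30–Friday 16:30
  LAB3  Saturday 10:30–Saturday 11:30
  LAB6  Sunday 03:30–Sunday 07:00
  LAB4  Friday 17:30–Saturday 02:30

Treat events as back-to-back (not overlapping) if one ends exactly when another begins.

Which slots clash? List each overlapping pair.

Sorted by start: LAB1, LAB2, LAB4, LAB3, LAB6, LAB5.
LAB2 starts before LAB1 ends → LAB1 and LAB2 overlap.
LAB4 starts exactly when LAB1 ends (back-to-back, no overlap); LAB1 is clear from here.
LAB4 starts after LAB2 ends; LAB2 is clear from here.
LAB3 starts after LAB4 ends; LAB4 is clear from here.
LAB6 starts after LAB3 ends; LAB3 is clear from here.
LAB5 starts after LAB6 ends.

LAB1 & LAB2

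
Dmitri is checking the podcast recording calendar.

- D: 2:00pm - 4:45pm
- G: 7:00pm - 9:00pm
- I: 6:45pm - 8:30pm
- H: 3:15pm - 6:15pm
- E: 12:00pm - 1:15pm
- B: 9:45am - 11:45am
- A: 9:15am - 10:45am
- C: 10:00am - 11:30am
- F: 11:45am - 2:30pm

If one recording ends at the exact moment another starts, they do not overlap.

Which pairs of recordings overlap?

A & B, A & C, B & C, D & F, D & H, E & F, G & I

Sorted by start: A, B, C, F, E, D, H, I, G.
B starts before A ends → A and B overlap.
C starts before A ends → A and C overlap.
F starts after A ends — done with A.
C starts before B ends → B and C overlap.
F starts exactly when B ends (back-to-back, no overlap) — done with B.
F starts after C ends — done with C.
E starts before F ends → F and E overlap.
D starts before F ends → F and D overlap.
H starts after F ends — done with F.
D starts after E ends — done with E.
H starts before D ends → D and H overlap.
I starts after D ends — done with D.
I starts after H ends — done with H.
G starts before I ends → I and G overlap.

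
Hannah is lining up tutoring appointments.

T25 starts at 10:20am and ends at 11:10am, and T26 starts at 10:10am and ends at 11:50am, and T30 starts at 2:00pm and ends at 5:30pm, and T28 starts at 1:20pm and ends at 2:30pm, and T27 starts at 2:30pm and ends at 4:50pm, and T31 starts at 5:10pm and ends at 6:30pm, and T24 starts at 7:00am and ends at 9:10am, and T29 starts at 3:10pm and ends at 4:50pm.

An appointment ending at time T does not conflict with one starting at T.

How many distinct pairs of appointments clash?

Sorted by start: T24, T26, T25, T28, T30, T27, T29, T31.
T26 starts after T24 ends; T24 is clear from here.
T25 starts before T26 ends → T26 and T25 overlap.
T28 starts after T26 ends; T26 is clear from here.
T28 starts after T25 ends; T25 is clear from here.
T30 starts before T28 ends → T28 and T30 overlap.
T27 starts exactly when T28 ends (back-to-back, no overlap); T28 is clear from here.
T27 starts before T30 ends → T30 and T27 overlap.
T29 starts before T30 ends → T30 and T29 overlap.
T31 starts before T30 ends → T30 and T31 overlap.
T29 starts before T27 ends → T27 and T29 overlap.
T31 starts after T27 ends.
T31 starts after T29 ends.
Overlapping pairs: T25 & T26, T27 & T29, T27 & T30, T28 & T30, T29 & T30, T30 & T31 — 6 in total.

6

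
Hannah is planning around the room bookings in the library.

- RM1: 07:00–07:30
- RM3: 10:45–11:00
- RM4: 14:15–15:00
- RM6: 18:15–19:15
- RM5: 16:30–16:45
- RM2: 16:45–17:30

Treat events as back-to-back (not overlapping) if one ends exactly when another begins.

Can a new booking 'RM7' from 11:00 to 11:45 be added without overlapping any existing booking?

RM1: ends 07:30 at or before RM7 starts 11:00 → clear.
RM3: ends 11:00 at or before RM7 starts 11:00 → clear.
RM4: starts 14:15 at or after RM7 ends 11:45 → clear.
RM5: starts 16:30 at or after RM7 ends 11:45 → clear.
RM2: starts 16:45 at or after RM7 ends 11:45 → clear.
RM6: starts 18:15 at or after RM7 ends 11:45 → clear.

Yes — the slot is free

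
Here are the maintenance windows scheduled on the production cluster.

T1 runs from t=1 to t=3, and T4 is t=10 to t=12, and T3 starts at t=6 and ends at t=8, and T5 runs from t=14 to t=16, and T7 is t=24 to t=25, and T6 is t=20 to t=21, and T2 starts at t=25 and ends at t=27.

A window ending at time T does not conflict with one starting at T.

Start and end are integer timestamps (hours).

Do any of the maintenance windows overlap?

Sorted by start: T1, T3, T4, T5, T6, T7, T2.
T3 starts after T1 ends, so nothing later overlaps T1 either.
T4 starts after T3 ends, so nothing later overlaps T3 either.
T5 starts after T4 ends, so nothing later overlaps T4 either.
T6 starts after T5 ends, so nothing later overlaps T5 either.
T7 starts after T6 ends, so nothing later overlaps T6 either.
T2 starts exactly when T7 ends (back-to-back, no overlap).
Every pair is clear; the schedule has no overlaps.

No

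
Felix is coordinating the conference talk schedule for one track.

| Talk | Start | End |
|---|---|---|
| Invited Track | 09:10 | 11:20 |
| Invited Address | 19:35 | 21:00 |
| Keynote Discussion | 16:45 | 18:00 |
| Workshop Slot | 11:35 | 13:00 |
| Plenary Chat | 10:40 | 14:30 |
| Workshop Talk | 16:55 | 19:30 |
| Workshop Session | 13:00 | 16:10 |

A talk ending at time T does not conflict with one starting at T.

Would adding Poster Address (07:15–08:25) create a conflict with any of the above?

Invited Track: starts 09:10 at or after Poster Address ends 08:25 → clear.
Plenary Chat: starts 10:40 at or after Poster Address ends 08:25 → clear.
Workshop Slot: starts 11:35 at or after Poster Address ends 08:25 → clear.
Workshop Session: starts 13:00 at or after Poster Address ends 08:25 → clear.
Keynote Discussion: starts 16:45 at or after Poster Address ends 08:25 → clear.
Workshop Talk: starts 16:55 at or after Poster Address ends 08:25 → clear.
Invited Address: starts 19:35 at or after Poster Address ends 08:25 → clear.

No — it doesn't clash with anything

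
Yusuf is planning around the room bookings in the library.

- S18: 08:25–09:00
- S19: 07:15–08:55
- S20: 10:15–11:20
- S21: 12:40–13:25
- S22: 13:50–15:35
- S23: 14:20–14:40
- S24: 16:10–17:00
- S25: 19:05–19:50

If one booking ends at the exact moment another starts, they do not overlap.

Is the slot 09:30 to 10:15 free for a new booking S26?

Yes — the slot is free

S19: ends 08:55 at or before S26 starts 09:30 → clear.
S18: ends 09:00 at or before S26 starts 09:30 → clear.
S20: starts 10:15 at or after S26 ends 10:15 → clear.
S21: starts 12:40 at or after S26 ends 10:15 → clear.
S22: starts 13:50 at or after S26 ends 10:15 → clear.
S23: starts 14:20 at or after S26 ends 10:15 → clear.
S24: starts 16:10 at or after S26 ends 10:15 → clear.
S25: starts 19:05 at or after S26 ends 10:15 → clear.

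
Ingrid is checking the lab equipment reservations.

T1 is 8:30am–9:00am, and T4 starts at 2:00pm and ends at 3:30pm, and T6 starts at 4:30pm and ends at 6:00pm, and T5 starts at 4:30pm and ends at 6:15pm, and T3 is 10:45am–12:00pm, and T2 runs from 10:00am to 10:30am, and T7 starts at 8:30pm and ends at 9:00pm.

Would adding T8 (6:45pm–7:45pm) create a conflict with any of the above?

T1: ends 9:00am at or before T8 starts 6:45pm → clear.
T2: ends 10:30am at or before T8 starts 6:45pm → clear.
T3: ends 12:00pm at or before T8 starts 6:45pm → clear.
T4: ends 3:30pm at or before T8 starts 6:45pm → clear.
T5: ends 6:15pm at or before T8 starts 6:45pm → clear.
T6: ends 6:00pm at or before T8 starts 6:45pm → clear.
T7: starts 8:30pm at or after T8 ends 7:45pm → clear.

No — it doesn't clash with anything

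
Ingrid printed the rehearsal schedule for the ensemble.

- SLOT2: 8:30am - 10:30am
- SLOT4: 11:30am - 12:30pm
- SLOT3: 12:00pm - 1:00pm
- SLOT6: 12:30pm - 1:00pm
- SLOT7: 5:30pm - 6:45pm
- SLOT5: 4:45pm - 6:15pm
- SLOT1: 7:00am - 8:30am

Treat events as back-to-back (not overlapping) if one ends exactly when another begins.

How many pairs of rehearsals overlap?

Sorted by start: SLOT1, SLOT2, SLOT4, SLOT3, SLOT6, SLOT5, SLOT7.
SLOT2 starts exactly when SLOT1 ends (back-to-back, no overlap), so SLOT1 has no further overlaps.
SLOT4 starts after SLOT2 ends, so SLOT2 has no further overlaps.
SLOT3 starts before SLOT4 ends → SLOT4 and SLOT3 overlap.
SLOT6 starts exactly when SLOT4 ends (back-to-back, no overlap), so SLOT4 has no further overlaps.
SLOT6 starts before SLOT3 ends → SLOT3 and SLOT6 overlap.
SLOT5 starts after SLOT3 ends, so SLOT3 has no further overlaps.
SLOT5 starts after SLOT6 ends, so SLOT6 has no further overlaps.
SLOT7 starts before SLOT5 ends → SLOT5 and SLOT7 overlap.
Overlapping pairs: SLOT3 & SLOT4, SLOT3 & SLOT6, SLOT5 & SLOT7 — 3 in total.

3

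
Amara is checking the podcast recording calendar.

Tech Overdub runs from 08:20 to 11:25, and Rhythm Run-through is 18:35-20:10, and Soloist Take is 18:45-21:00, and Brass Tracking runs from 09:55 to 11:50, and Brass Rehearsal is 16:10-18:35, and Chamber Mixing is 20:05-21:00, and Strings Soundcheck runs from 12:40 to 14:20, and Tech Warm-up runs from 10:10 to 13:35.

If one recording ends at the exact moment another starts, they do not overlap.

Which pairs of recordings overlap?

Brass Tracking & Tech Overdub, Brass Tracking & Tech Warm-up, Chamber Mixing & Rhythm Run-through, Chamber Mixing & Soloist Take, Rhythm Run-through & Soloist Take, Strings Soundcheck & Tech Warm-up, Tech Overdub & Tech Warm-up

Check each pair: they overlap iff neither finishes before the other starts.
Sorted by start: Tech Overdub, Brass Tracking, Tech Warm-up, Strings Soundcheck, Brass Rehearsal, Rhythm Run-through, Soloist Take, Chamber Mixing.
Brass Tracking starts before Tech Overdub ends → Tech Overdub and Brass Tracking overlap.
Tech Warm-up starts before Tech Overdub ends → Tech Overdub and Tech Warm-up overlap.
Strings Soundcheck starts after Tech Overdub ends; Tech Overdub is clear from here.
Tech Warm-up starts before Brass Tracking ends → Brass Tracking and Tech Warm-up overlap.
Strings Soundcheck starts after Brass Tracking ends; Brass Tracking is clear from here.
Strings Soundcheck starts before Tech Warm-up ends → Tech Warm-up and Strings Soundcheck overlap.
Brass Rehearsal starts after Tech Warm-up ends; Tech Warm-up is clear from here.
Brass Rehearsal starts after Strings Soundcheck ends; Strings Soundcheck is clear from here.
Rhythm Run-through starts exactly when Brass Rehearsal ends (back-to-back, no overlap); Brass Rehearsal is clear from here.
Soloist Take starts before Rhythm Run-through ends → Rhythm Run-through and Soloist Take overlap.
Chamber Mixing starts before Rhythm Run-through ends → Rhythm Run-through and Chamber Mixing overlap.
Chamber Mixing starts before Soloist Take ends → Soloist Take and Chamber Mixing overlap.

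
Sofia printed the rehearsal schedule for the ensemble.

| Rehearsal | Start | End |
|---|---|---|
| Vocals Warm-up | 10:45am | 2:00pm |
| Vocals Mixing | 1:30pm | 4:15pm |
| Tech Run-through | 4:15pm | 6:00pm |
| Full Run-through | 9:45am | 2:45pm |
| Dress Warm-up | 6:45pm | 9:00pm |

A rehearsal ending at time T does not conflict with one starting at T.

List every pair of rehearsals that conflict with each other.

Full Run-through & Vocals Mixing, Full Run-through & Vocals Warm-up, Vocals Mixing & Vocals Warm-up

Sorted by start: Full Run-through, Vocals Warm-up, Vocals Mixing, Tech Run-through, Dress Warm-up.
Vocals Warm-up starts before Full Run-through ends → Full Run-through and Vocals Warm-up overlap.
Vocals Mixing starts before Full Run-through ends → Full Run-through and Vocals Mixing overlap.
Tech Run-through starts after Full Run-through ends, so Full Run-through has no further overlaps.
Vocals Mixing starts before Vocals Warm-up ends → Vocals Warm-up and Vocals Mixing overlap.
Tech Run-through starts after Vocals Warm-up ends, so Vocals Warm-up has no further overlaps.
Tech Run-through starts exactly when Vocals Mixing ends (back-to-back, no overlap), so Vocals Mixing has no further overlaps.
Dress Warm-up starts after Tech Run-through ends.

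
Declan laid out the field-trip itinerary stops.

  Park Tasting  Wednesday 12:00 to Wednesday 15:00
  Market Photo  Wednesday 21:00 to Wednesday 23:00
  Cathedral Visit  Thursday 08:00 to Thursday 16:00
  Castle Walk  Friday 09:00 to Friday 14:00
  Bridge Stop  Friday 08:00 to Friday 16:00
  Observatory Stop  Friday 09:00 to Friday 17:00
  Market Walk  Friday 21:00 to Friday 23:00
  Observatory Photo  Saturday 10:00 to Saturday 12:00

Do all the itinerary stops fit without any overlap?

No

Check each pair: they overlap iff neither finishes before the other starts.
Sorted by start: Park Tasting, Market Photo, Cathedral Visit, Bridge Stop, Castle Walk, Observatory Stop, Market Walk, Observatory Photo.
Market Photo starts after Park Tasting ends, so Park Tasting has no further overlaps.
Cathedral Visit starts after Market Photo ends, so Market Photo has no further overlaps.
Bridge Stop starts after Cathedral Visit ends, so Cathedral Visit has no further overlaps.
Castle Walk starts before Bridge Stop ends → Bridge Stop and Castle Walk overlap.
That's a conflict, so the schedule is not conflict-free.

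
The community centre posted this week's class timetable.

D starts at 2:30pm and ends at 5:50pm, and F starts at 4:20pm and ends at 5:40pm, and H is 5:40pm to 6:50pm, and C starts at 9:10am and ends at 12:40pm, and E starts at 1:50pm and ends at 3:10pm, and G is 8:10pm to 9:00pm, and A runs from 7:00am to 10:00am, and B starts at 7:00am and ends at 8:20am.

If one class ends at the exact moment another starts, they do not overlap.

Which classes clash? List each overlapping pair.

Sorted by start: A, B, C, E, D, F, H, G.
B starts before A ends → A and B overlap.
C starts before A ends → A and C overlap.
E starts after A ends; A is clear from here.
C starts after B ends; B is clear from here.
E starts after C ends; C is clear from here.
D starts before E ends → E and D overlap.
F starts after E ends; E is clear from here.
F starts before D ends → D and F overlap.
H starts before D ends → D and H overlap.
G starts after D ends.
H starts exactly when F ends (back-to-back, no overlap); F is clear from here.
G starts after H ends.

A & B, A & C, D & E, D & F, D & H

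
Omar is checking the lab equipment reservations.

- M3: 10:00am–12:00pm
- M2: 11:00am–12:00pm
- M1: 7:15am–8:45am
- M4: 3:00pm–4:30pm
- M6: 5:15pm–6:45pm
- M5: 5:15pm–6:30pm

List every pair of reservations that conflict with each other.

Sorted by start: M1, M3, M2, M4, M5, M6.
M3 starts after M1 ends, so nothing later overlaps M1 either.
M2 starts before M3 ends → M3 and M2 overlap.
M4 starts after M3 ends, so nothing later overlaps M3 either.
M4 starts after M2 ends, so nothing later overlaps M2 either.
M5 starts after M4 ends, so nothing later overlaps M4 either.
M6 starts before M5 ends → M5 and M6 overlap.

M2 & M3, M5 & M6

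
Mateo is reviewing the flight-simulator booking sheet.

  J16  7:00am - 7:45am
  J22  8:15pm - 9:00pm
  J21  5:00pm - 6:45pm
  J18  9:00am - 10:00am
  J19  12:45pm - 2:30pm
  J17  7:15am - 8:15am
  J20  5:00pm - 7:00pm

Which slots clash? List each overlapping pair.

Sorted by start: J16, J17, J18, J19, J20, J21, J22.
J17 starts before J16 ends → J16 and J17 overlap.
J18 starts after J16 ends, so nothing later overlaps J16 either.
J18 starts after J17 ends, so nothing later overlaps J17 either.
J19 starts after J18 ends, so nothing later overlaps J18 either.
J20 starts after J19 ends, so nothing later overlaps J19 either.
J21 starts before J20 ends → J20 and J21 overlap.
J22 starts after J20 ends.
J22 starts after J21 ends.

J16 & J17, J20 & J21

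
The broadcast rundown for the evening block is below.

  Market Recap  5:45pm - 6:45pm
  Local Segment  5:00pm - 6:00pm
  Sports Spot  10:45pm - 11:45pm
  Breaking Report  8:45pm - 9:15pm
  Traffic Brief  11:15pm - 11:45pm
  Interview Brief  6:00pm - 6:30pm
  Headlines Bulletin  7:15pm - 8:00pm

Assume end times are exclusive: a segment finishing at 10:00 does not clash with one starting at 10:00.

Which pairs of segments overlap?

Interview Brief & Market Recap, Local Segment & Market Recap, Sports Spot & Traffic Brief

Two intervals overlap when each starts before the other ends.
Sorted by start: Local Segment, Market Recap, Interview Brief, Headlines Bulletin, Breaking Report, Sports Spot, Traffic Brief.
Market Recap starts before Local Segment ends → Local Segment and Market Recap overlap.
Interview Brief starts exactly when Local Segment ends (back-to-back, no overlap); Local Segment is clear from here.
Interview Brief starts before Market Recap ends → Market Recap and Interview Brief overlap.
Headlines Bulletin starts after Market Recap ends; Market Recap is clear from here.
Headlines Bulletin starts after Interview Brief ends; Interview Brief is clear from here.
Breaking Report starts after Headlines Bulletin ends; Headlines Bulletin is clear from here.
Sports Spot starts after Breaking Report ends; Breaking Report is clear from here.
Traffic Brief starts before Sports Spot ends → Sports Spot and Traffic Brief overlap.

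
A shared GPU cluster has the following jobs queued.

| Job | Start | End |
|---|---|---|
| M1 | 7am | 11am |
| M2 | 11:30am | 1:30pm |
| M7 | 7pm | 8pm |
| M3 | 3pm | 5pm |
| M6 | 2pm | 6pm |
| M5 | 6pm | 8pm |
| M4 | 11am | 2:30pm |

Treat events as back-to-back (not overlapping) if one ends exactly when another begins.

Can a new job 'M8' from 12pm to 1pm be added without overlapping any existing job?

M1: ends 11am at or before M8 starts 12pm → clear.
M4: starts 11am before M8 ends 1pm, and ends 2:30pm after M8 starts 12pm → overlap.
M2: starts 11:30am before M8 ends 1pm, and ends 1:30pm after M8 starts 12pm → overlap.
M6: starts 2pm at or after M8 ends 1pm → clear.
M3: starts 3pm at or after M8 ends 1pm → clear.
M5: starts 6pm at or after M8 ends 1pm → clear.
M7: starts 7pm at or after M8 ends 1pm → clear.
M8 overlaps M2, M4.

No — it overlaps M2, M4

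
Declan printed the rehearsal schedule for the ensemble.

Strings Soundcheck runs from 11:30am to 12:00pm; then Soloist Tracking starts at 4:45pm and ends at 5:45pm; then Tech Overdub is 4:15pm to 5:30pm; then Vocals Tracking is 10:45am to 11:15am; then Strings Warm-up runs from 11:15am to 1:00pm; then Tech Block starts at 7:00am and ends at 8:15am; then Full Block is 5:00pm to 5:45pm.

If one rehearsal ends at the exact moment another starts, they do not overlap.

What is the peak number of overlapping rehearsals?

Sweep the timeline, counting +1 at each start and −1 at each end (ends before starts at a tie):
7:00am start Tech Block → 1
8:15am end Tech Block → 0
10:45am start Vocals Tracking → 1
11:15am end Vocals Tracking → 0
11:15am start Strings Warm-up → 1
11:30am start Strings Soundcheck → 2
12:00pm end Strings Soundcheck → 1
1:00pm end Strings Warm-up → 0
4:15pm start Tech Overdub → 1
4:45pm start Soloist Tracking → 2
5:00pm start Full Block → 3
5:30pm end Tech Overdub → 2
5:45pm end Full Block → 1
5:45pm end Soloist Tracking → 0
Peak is 3, at 5:00pm (Full Block, Soloist Tracking, Tech Overdub).

3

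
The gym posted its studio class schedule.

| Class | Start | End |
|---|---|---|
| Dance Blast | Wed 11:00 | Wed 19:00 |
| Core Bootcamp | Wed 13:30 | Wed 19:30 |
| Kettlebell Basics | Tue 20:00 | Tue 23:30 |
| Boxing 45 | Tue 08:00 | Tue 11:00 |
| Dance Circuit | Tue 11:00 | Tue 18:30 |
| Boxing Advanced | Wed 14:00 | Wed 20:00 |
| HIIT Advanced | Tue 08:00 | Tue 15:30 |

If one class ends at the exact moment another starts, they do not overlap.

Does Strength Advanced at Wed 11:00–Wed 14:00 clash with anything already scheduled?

Yes — it overlaps Core Bootcamp, Dance Blast

Boxing 45: ends Tue 11:00 at or before Strength Advanced starts Wed 11:00 → clear.
HIIT Advanced: ends Tue 15:30 at or before Strength Advanced starts Wed 11:00 → clear.
Dance Circuit: ends Tue 18:30 at or before Strength Advanced starts Wed 11:00 → clear.
Kettlebell Basics: ends Tue 23:30 at or before Strength Advanced starts Wed 11:00 → clear.
Dance Blast: starts Wed 11:00 before Strength Advanced ends Wed 14:00, and ends Wed 19:00 after Strength Advanced starts Wed 11:00 → overlap.
Core Bootcamp: starts Wed 13:30 before Strength Advanced ends Wed 14:00, and ends Wed 19:30 after Strength Advanced starts Wed 11:00 → overlap.
Boxing Advanced: starts Wed 14:00 at or after Strength Advanced ends Wed 14:00 → clear.
Strength Advanced overlaps Core Bootcamp, Dance Blast.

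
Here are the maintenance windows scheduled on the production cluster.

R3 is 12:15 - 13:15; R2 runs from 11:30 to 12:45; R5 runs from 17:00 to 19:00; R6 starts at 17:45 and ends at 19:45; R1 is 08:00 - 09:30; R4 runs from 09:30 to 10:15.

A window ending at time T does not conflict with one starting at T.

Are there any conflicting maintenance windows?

Sorted by start: R1, R4, R2, R3, R5, R6.
R4 starts exactly when R1 ends (back-to-back, no overlap), so R1 has no further overlaps.
R2 starts after R4 ends, so R4 has no further overlaps.
R3 starts before R2 ends → R2 and R3 overlap.
That's a conflict, so the schedule is not conflict-free.

Yes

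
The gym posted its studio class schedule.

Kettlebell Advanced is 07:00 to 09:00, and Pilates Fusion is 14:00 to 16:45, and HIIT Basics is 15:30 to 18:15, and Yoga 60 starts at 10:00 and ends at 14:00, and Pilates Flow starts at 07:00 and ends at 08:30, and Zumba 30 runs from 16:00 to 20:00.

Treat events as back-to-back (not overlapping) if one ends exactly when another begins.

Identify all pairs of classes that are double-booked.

HIIT Basics & Pilates Fusion, HIIT Basics & Zumba 30, Kettlebell Advanced & Pilates Flow, Pilates Fusion & Zumba 30

Check each pair: they overlap iff neither finishes before the other starts.
Sorted by start: Kettlebell Advanced, Pilates Flow, Yoga 60, Pilates Fusion, HIIT Basics, Zumba 30.
Pilates Flow starts before Kettlebell Advanced ends → Kettlebell Advanced and Pilates Flow overlap.
Yoga 60 starts after Kettlebell Advanced ends, so Kettlebell Advanced has no further overlaps.
Yoga 60 starts after Pilates Flow ends, so Pilates Flow has no further overlaps.
Pilates Fusion starts exactly when Yoga 60 ends (back-to-back, no overlap), so Yoga 60 has no further overlaps.
HIIT Basics starts before Pilates Fusion ends → Pilates Fusion and HIIT Basics overlap.
Zumba 30 starts before Pilates Fusion ends → Pilates Fusion and Zumba 30 overlap.
Zumba 30 starts before HIIT Basics ends → HIIT Basics and Zumba 30 overlap.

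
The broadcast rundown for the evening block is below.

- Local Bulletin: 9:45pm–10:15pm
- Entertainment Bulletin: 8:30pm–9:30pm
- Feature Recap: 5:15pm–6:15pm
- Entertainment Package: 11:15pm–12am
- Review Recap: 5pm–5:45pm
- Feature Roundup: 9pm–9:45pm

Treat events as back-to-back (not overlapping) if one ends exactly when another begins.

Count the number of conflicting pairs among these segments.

Sorted by start: Review Recap, Feature Recap, Entertainment Bulletin, Feature Roundup, Local Bulletin, Entertainment Package.
Feature Recap starts before Review Recap ends → Review Recap and Feature Recap overlap.
Entertainment Bulletin starts after Review Recap ends, so Review Recap has no further overlaps.
Entertainment Bulletin starts after Feature Recap ends, so Feature Recap has no further overlaps.
Feature Roundup starts before Entertainment Bulletin ends → Entertainment Bulletin and Feature Roundup overlap.
Local Bulletin starts after Entertainment Bulletin ends, so Entertainment Bulletin has no further overlaps.
Local Bulletin starts exactly when Feature Roundup ends (back-to-back, no overlap), so Feature Roundup has no further overlaps.
Entertainment Package starts after Local Bulletin ends.
Overlapping pairs: Entertainment Bulletin & Feature Roundup, Feature Recap & Review Recap — 2 in total.

2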